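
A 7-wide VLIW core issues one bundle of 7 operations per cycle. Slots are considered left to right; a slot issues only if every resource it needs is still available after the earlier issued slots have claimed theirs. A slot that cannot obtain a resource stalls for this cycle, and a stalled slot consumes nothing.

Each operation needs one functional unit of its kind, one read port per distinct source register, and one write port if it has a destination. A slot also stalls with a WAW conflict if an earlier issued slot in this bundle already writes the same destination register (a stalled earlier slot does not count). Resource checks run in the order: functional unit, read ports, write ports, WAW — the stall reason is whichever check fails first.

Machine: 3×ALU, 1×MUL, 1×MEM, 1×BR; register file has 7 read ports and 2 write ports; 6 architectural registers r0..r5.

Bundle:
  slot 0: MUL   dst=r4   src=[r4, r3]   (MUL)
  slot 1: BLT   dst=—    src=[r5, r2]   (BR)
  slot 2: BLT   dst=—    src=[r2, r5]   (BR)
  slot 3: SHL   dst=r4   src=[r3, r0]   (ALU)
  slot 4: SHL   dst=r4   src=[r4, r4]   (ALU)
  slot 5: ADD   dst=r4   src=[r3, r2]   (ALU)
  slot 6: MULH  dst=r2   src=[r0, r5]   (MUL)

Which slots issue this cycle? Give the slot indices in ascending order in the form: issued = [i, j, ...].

#0 MUL src=r4,r3 dispatched  <A:3 Mu:0 Ld:1 B:1 rd:5 wr:1>
#1 BR src=r5,r2 dispatched  <A:3 Mu:0 Ld:1 B:0 rd:3 wr:1>
#2 BR src=r2,r5 held:FU  <A:3 Mu:0 Ld:1 B:0 rd:3 wr:1>
#3 ALU src=r3,r0 held:WAW  <A:3 Mu:0 Ld:1 B:0 rd:3 wr:1>
#4 ALU src=r4,r4 held:WAW  <A:3 Mu:0 Ld:1 B:0 rd:3 wr:1>
#5 ALU src=r3,r2 held:WAW  <A:3 Mu:0 Ld:1 B:0 rd:3 wr:1>
#6 MUL src=r0,r5 held:FU  <A:3 Mu:0 Ld:1 B:0 rd:3 wr:1>

issued = [0, 1]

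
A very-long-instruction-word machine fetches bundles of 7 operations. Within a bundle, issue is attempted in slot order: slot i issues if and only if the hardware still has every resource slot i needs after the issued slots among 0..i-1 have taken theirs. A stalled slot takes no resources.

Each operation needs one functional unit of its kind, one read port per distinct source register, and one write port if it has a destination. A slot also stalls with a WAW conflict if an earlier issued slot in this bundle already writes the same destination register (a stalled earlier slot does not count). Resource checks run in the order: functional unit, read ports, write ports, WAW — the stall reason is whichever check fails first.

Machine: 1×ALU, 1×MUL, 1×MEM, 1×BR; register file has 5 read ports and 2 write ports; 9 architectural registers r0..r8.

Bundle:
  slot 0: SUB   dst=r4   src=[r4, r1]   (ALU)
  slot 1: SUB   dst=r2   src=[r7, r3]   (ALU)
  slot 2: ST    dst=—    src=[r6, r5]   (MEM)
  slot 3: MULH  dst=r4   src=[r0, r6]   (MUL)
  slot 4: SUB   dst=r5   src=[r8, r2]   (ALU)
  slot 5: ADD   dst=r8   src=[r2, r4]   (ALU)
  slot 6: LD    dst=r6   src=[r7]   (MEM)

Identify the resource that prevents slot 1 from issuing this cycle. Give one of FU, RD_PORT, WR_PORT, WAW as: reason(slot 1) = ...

(0) want 1×ALU +2rd +1wr — yes → AL0|MU1|ME1|BR1|rd3|wr1
(1) want 1×ALU +2rd +1wr — FU → AL0|MU1|ME1|BR1|rd3|wr1
(2) want 1×MEM +2rd +0wr — yes → AL0|MU1|ME0|BR1|rd1|wr1
(3) want 1×MUL +2rd +1wr — RD_PORT → AL0|MU1|ME0|BR1|rd1|wr1
(4) want 1×ALU +2rd +1wr — FU → AL0|MU1|ME0|BR1|rd1|wr1
(5) want 1×ALU +2rd +1wr — FU → AL0|MU1|ME0|BR1|rd1|wr1
(6) want 1×MEM +1rd +1wr — FU → AL0|MU1|ME0|BR1|rd1|wr1

reason(slot 1) = FU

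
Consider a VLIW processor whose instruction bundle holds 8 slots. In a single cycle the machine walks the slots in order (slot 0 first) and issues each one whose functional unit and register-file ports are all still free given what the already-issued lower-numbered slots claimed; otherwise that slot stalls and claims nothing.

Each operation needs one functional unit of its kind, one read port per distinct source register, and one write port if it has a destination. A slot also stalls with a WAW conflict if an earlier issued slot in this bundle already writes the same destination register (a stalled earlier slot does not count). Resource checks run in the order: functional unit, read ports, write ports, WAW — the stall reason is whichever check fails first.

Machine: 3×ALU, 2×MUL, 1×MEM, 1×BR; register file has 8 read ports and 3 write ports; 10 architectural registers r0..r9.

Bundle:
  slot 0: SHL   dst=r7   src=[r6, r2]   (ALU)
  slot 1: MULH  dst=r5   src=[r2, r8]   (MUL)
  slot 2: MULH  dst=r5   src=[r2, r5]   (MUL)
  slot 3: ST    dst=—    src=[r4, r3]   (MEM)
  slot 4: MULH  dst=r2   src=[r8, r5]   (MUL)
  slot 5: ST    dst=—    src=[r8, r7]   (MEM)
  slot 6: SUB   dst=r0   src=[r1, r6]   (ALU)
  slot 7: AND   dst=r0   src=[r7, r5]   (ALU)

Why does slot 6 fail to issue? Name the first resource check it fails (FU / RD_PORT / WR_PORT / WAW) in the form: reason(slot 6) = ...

#0 ALU src=r6,r2 dispatched  <A:2 Mu:2 Ld:1 B:1 rd:6 wr:2>
#1 MUL src=r2,r8 dispatched  <A:2 Mu:1 Ld:1 B:1 rd:4 wr:1>
#2 MUL src=r2,r5 held:WAW  <A:2 Mu:1 Ld:1 B:1 rd:4 wr:1>
#3 MEM src=r4,r3 dispatched  <A:2 Mu:1 Ld:0 B:1 rd:2 wr:1>
#4 MUL src=r8,r5 dispatched  <A:2 Mu:0 Ld:0 B:1 rd:0 wr:0>
#5 MEM src=r8,r7 held:FU  <A:2 Mu:0 Ld:0 B:1 rd:0 wr:0>
#6 ALU src=r1,r6 held:RD_PORT  <A:2 Mu:0 Ld:0 B:1 rd:0 wr:0>
#7 ALU src=r7,r5 held:RD_PORT  <A:2 Mu:0 Ld:0 B:1 rd:0 wr:0>

reason(slot 6) = RD_PORT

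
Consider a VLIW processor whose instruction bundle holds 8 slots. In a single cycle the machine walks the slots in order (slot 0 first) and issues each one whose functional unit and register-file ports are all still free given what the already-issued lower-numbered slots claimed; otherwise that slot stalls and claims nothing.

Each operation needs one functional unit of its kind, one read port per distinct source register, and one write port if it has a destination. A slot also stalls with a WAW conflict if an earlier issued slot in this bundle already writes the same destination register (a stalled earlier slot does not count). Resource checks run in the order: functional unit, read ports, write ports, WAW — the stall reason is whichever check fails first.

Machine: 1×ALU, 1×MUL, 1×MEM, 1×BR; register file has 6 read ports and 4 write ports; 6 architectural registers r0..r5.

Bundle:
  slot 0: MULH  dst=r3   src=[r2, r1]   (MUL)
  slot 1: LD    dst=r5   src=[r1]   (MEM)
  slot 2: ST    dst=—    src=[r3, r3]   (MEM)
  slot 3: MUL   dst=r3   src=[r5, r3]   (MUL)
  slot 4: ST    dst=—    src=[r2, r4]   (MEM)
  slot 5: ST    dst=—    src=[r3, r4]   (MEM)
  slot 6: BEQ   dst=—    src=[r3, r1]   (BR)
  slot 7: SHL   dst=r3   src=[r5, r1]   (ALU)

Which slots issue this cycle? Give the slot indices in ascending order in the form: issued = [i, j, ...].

#0 MUL src=r2,r1 dispatched  <A:1 Mu:0 Ld:1 B:1 rd:4 wr:3>
#1 MEM src=r1 dispatched  <A:1 Mu:0 Ld:0 B:1 rd:3 wr:2>
#2 MEM src=r3,r3 held:FU  <A:1 Mu:0 Ld:0 B:1 rd:3 wr:2>
#3 MUL src=r5,r3 held:FU  <A:1 Mu:0 Ld:0 B:1 rd:3 wr:2>
#4 MEM src=r2,r4 held:FU  <A:1 Mu:0 Ld:0 B:1 rd:3 wr:2>
#5 MEM src=r3,r4 held:FU  <A:1 Mu:0 Ld:0 B:1 rd:3 wr:2>
#6 BR src=r3,r1 dispatched  <A:1 Mu:0 Ld:0 B:0 rd:1 wr:2>
#7 ALU src=r5,r1 held:RD_PORT  <A:1 Mu:0 Ld:0 B:0 rd:1 wr:2>

issued = [0, 1, 6]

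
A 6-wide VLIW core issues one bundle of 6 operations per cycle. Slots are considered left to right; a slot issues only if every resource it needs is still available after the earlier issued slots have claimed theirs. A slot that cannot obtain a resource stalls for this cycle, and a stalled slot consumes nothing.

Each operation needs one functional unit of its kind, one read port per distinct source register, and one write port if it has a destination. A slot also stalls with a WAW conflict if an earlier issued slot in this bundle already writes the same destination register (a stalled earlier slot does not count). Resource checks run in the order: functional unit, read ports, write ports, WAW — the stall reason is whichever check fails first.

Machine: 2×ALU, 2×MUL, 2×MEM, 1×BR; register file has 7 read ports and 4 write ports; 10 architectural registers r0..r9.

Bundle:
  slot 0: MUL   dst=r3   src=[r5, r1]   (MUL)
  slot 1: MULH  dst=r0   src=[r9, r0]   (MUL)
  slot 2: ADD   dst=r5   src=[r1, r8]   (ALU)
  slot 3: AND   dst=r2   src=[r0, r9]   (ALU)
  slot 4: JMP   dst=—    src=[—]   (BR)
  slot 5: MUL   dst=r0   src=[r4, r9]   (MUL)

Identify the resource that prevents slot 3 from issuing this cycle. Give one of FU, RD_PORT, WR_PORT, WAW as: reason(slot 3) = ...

reason(slot 3) = RD_PORT

  0. MUL→r3 ⇒ go  {2A/1Mu/2Ld/1B | 5r 3w}
  1. MUL→r0 ⇒ go  {2A/0Mu/2Ld/1B | 3r 2w}
  2. ALU→r5 ⇒ go  {1A/0Mu/2Ld/1B | 1r 1w}
  3. ALU→r2 ⇒ no(RD_PORT)  {1A/0Mu/2Ld/1B | 1r 1w}
  4. BR ⇒ go  {1A/0Mu/2Ld/0B | 1r 1w}
  5. MUL→r0 ⇒ no(FU)  {1A/0Mu/2Ld/0B | 1r 1w}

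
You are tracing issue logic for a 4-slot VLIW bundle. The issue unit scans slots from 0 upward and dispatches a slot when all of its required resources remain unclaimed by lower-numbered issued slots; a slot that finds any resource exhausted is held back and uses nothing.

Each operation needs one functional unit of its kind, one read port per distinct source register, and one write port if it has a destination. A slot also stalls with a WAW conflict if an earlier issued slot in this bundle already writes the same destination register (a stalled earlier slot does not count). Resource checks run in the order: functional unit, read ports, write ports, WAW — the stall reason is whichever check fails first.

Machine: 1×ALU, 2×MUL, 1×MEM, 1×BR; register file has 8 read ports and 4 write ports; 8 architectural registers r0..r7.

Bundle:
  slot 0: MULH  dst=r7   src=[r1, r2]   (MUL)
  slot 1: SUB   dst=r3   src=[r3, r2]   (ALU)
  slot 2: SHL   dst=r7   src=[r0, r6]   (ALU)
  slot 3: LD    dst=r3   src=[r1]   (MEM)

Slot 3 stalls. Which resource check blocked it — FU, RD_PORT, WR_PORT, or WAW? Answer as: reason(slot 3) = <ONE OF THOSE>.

[0] MUL needs rd=2 wr=1: ok; after: ALU=1 MUL=1 MEM=1 BR=1, R=6, W=3
[1] ALU needs rd=2 wr=1: ok; after: ALU=0 MUL=1 MEM=1 BR=1, R=4, W=2
[2] ALU needs rd=2 wr=1: FU; after: ALU=0 MUL=1 MEM=1 BR=1, R=4, W=2
[3] MEM needs rd=1 wr=1: WAW; after: ALU=0 MUL=1 MEM=1 BR=1, R=4, W=2

reason(slot 3) = WAW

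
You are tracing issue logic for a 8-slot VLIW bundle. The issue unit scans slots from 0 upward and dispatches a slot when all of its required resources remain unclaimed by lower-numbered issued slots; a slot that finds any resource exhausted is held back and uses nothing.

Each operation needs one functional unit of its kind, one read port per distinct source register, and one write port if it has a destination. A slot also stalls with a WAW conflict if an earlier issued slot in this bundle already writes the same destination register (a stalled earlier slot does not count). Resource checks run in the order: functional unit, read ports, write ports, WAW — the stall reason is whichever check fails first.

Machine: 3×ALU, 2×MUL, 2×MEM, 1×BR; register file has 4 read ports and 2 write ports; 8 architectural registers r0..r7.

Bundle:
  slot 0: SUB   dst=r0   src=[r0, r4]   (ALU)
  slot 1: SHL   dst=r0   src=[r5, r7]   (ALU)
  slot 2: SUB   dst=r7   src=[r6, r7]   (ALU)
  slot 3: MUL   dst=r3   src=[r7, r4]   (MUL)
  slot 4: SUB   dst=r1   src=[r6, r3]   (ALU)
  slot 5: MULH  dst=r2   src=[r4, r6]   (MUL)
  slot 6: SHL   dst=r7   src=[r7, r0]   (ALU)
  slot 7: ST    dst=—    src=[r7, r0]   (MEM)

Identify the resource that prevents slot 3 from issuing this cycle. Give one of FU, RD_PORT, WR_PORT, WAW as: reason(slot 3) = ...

reason(slot 3) = RD_PORT

(0) want 1×ALU +2rd +1wr — yes → AL2|MU2|ME2|BR1|rd2|wr1
(1) want 1×ALU +2rd +1wr — WAW → AL2|MU2|ME2|BR1|rd2|wr1
(2) want 1×ALU +2rd +1wr — yes → AL1|MU2|ME2|BR1|rd0|wr0
(3) want 1×MUL +2rd +1wr — RD_PORT → AL1|MU2|ME2|BR1|rd0|wr0
(4) want 1×ALU +2rd +1wr — RD_PORT → AL1|MU2|ME2|BR1|rd0|wr0
(5) want 1×MUL +2rd +1wr — RD_PORT → AL1|MU2|ME2|BR1|rd0|wr0
(6) want 1×ALU +2rd +1wr — RD_PORT → AL1|MU2|ME2|BR1|rd0|wr0
(7) want 1×MEM +2rd +0wr — RD_PORT → AL1|MU2|ME2|BR1|rd0|wr0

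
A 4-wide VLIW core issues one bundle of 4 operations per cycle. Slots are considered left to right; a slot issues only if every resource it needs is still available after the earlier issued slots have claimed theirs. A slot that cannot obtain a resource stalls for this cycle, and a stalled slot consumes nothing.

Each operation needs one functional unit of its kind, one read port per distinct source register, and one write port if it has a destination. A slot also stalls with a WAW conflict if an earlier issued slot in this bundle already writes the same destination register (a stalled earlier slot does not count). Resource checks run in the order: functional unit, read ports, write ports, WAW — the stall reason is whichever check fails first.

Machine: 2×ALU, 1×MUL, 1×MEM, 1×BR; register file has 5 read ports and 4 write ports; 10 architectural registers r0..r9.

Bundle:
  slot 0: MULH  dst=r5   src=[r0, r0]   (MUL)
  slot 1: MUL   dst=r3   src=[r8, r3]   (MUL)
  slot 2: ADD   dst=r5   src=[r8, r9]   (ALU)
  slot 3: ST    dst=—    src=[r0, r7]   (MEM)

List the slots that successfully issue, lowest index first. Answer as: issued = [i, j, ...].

issued = [0, 3]

[0] MUL needs rd=1 wr=1: ok; after: ALU=2 MUL=0 MEM=1 BR=1, R=4, W=3
[1] MUL needs rd=2 wr=1: FU; after: ALU=2 MUL=0 MEM=1 BR=1, R=4, W=3
[2] ALU needs rd=2 wr=1: WAW; after: ALU=2 MUL=0 MEM=1 BR=1, R=4, W=3
[3] MEM needs rd=2 wr=0: ok; after: ALU=2 MUL=0 MEM=0 BR=1, R=2, W=3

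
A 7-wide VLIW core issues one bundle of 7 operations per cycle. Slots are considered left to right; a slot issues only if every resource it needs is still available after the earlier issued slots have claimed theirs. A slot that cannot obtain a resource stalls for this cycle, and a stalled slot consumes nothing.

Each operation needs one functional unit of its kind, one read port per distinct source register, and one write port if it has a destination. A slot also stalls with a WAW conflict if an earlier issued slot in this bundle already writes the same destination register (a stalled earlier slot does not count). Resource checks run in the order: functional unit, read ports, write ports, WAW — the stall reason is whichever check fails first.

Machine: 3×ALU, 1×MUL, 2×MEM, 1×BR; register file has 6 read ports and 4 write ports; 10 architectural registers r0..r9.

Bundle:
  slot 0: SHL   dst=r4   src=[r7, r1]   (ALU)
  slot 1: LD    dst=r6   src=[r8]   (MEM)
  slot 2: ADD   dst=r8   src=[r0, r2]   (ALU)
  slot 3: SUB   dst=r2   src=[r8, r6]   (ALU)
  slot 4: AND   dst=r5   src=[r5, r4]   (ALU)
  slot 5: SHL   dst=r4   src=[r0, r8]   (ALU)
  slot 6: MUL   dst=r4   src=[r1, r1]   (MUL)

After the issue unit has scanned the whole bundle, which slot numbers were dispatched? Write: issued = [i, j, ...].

#0 ALU src=r7,r1 dispatched  <A:2 Mu:1 Ld:2 B:1 rd:4 wr:3>
#1 MEM src=r8 dispatched  <A:2 Mu:1 Ld:1 B:1 rd:3 wr:2>
#2 ALU src=r0,r2 dispatched  <A:1 Mu:1 Ld:1 B:1 rd:1 wr:1>
#3 ALU src=r8,r6 held:RD_PORT  <A:1 Mu:1 Ld:1 B:1 rd:1 wr:1>
#4 ALU src=r5,r4 held:RD_PORT  <A:1 Mu:1 Ld:1 B:1 rd:1 wr:1>
#5 ALU src=r0,r8 held:RD_PORT  <A:1 Mu:1 Ld:1 B:1 rd:1 wr:1>
#6 MUL src=r1,r1 held:WAW  <A:1 Mu:1 Ld:1 B:1 rd:1 wr:1>

issued = [0, 1, 2]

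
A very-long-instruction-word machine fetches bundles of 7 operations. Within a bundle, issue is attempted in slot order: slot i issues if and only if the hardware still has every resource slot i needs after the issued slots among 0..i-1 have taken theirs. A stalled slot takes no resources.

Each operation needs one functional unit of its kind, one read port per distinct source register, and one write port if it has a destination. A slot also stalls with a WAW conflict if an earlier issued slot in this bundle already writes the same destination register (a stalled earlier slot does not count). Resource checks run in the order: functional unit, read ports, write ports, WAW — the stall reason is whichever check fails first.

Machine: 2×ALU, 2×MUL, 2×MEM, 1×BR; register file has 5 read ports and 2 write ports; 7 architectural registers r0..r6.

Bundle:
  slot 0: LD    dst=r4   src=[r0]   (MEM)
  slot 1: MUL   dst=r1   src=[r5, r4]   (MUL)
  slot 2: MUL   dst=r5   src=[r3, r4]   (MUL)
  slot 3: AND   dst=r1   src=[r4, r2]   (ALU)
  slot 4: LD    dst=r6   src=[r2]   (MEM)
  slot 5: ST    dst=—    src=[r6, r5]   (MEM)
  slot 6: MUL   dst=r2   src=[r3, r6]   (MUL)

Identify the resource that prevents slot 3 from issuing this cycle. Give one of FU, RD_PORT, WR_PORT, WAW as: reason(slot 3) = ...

slot 0 (MEM): ISSUE — free A2,Mu2,Ld1,B1 rp4 wp1
slot 1 (MUL): ISSUE — free A2,Mu1,Ld1,B1 rp2 wp0
slot 2 (MUL): stall WR_PORT — free A2,Mu1,Ld1,B1 rp2 wp0
slot 3 (ALU): stall WR_PORT — free A2,Mu1,Ld1,B1 rp2 wp0
slot 4 (MEM): stall WR_PORT — free A2,Mu1,Ld1,B1 rp2 wp0
slot 5 (MEM): ISSUE — free A2,Mu1,Ld0,B1 rp0 wp0
slot 6 (MUL): stall RD_PORT — free A2,Mu1,Ld0,B1 rp0 wp0

reason(slot 3) = WR_PORT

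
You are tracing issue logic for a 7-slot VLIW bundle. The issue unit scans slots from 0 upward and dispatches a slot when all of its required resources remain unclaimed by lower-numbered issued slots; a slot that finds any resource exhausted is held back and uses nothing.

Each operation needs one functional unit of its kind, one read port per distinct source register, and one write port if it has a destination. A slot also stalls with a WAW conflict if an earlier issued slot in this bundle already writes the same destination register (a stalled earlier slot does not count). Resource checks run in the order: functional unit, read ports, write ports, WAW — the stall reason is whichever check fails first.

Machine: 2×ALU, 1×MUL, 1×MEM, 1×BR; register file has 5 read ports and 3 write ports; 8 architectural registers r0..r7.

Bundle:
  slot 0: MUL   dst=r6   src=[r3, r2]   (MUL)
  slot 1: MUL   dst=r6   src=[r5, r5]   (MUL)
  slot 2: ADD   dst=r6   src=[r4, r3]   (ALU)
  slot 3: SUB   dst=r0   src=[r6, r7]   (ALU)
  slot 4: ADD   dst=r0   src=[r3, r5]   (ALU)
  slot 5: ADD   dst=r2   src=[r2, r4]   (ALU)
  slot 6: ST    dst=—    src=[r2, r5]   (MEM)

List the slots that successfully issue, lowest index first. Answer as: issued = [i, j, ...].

#0 MUL src=r3,r2 dispatched  <A:2 Mu:0 Ld:1 B:1 rd:3 wr:2>
#1 MUL src=r5,r5 held:FU  <A:2 Mu:0 Ld:1 B:1 rd:3 wr:2>
#2 ALU src=r4,r3 held:WAW  <A:2 Mu:0 Ld:1 B:1 rd:3 wr:2>
#3 ALU src=r6,r7 dispatched  <A:1 Mu:0 Ld:1 B:1 rd:1 wr:1>
#4 ALU src=r3,r5 held:RD_PORT  <A:1 Mu:0 Ld:1 B:1 rd:1 wr:1>
#5 ALU src=r2,r4 held:RD_PORT  <A:1 Mu:0 Ld:1 B:1 rd:1 wr:1>
#6 MEM src=r2,r5 held:RD_PORT  <A:1 Mu:0 Ld:1 B:1 rd:1 wr:1>

issued = [0, 3]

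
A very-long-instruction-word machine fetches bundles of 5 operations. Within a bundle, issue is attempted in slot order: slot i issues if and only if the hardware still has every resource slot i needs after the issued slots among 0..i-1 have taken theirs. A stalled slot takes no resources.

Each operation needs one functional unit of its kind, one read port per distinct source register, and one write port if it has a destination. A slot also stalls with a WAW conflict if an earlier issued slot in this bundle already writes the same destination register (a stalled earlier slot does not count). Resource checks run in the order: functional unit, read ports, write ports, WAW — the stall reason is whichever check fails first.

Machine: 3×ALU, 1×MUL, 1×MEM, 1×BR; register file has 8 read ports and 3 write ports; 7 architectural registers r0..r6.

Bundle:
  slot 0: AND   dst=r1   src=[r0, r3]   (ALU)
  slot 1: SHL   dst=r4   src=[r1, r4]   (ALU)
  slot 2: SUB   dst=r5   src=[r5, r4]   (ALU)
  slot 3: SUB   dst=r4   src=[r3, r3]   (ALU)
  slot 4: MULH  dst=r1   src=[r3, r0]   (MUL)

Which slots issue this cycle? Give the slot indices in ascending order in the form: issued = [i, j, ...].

issued = [0, 1, 2]

[0] ALU needs rd=2 wr=1: ok; after: ALU=2 MUL=1 MEM=1 BR=1, R=6, W=2
[1] ALU needs rd=2 wr=1: ok; after: ALU=1 MUL=1 MEM=1 BR=1, R=4, W=1
[2] ALU needs rd=2 wr=1: ok; after: ALU=0 MUL=1 MEM=1 BR=1, R=2, W=0
[3] ALU needs rd=1 wr=1: FU; after: ALU=0 MUL=1 MEM=1 BR=1, R=2, W=0
[4] MUL needs rd=2 wr=1: WR_PORT; after: ALU=0 MUL=1 MEM=1 BR=1, R=2, W=0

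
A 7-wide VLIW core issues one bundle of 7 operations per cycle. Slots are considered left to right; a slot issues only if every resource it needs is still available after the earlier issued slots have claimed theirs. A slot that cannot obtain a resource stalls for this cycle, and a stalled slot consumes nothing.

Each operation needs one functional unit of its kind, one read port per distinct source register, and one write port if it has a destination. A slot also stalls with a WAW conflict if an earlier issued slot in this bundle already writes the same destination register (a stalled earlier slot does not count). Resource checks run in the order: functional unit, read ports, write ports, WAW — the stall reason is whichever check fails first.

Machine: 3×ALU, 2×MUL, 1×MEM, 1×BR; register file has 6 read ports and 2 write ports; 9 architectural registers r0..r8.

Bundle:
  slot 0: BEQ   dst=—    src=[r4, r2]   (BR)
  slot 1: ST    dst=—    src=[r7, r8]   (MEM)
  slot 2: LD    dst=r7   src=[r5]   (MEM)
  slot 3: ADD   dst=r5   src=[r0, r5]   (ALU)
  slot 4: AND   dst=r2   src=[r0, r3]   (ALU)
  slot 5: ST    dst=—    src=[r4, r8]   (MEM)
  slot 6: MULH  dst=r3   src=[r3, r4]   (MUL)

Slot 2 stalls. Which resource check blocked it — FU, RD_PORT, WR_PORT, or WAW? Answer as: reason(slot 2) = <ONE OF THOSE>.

reason(slot 2) = FU

#0 BR src=r4,r2 dispatched  <A:3 Mu:2 Ld:1 B:0 rd:4 wr:2>
#1 MEM src=r7,r8 dispatched  <A:3 Mu:2 Ld:0 B:0 rd:2 wr:2>
#2 MEM src=r5 held:FU  <A:3 Mu:2 Ld:0 B:0 rd:2 wr:2>
#3 ALU src=r0,r5 dispatched  <A:2 Mu:2 Ld:0 B:0 rd:0 wr:1>
#4 ALU src=r0,r3 held:RD_PORT  <A:2 Mu:2 Ld:0 B:0 rd:0 wr:1>
#5 MEM src=r4,r8 held:FU  <A:2 Mu:2 Ld:0 B:0 rd:0 wr:1>
#6 MUL src=r3,r4 held:RD_PORT  <A:2 Mu:2 Ld:0 B:0 rd:0 wr:1>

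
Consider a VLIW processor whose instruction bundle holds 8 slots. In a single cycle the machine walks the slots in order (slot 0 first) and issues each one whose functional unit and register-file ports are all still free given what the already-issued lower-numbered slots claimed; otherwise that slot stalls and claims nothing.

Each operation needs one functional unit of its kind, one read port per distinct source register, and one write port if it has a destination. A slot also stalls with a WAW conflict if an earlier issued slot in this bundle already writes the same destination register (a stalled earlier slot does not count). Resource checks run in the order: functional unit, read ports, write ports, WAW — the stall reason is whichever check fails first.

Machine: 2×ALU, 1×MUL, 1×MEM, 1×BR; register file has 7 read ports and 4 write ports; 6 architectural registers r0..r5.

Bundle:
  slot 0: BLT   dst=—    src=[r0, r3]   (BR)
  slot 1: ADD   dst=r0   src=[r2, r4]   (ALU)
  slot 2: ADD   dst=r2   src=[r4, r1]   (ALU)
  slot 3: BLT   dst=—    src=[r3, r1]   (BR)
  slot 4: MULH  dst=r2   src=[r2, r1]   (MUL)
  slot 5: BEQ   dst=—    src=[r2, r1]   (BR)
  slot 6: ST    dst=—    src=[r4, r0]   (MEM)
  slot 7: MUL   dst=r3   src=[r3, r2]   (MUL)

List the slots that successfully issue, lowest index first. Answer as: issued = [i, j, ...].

issued = [0, 1, 2]

(0) want 1×BR +2rd +0wr — yes → AL2|MU1|ME1|BR0|rd5|wr4
(1) want 1×ALU +2rd +1wr — yes → AL1|MU1|ME1|BR0|rd3|wr3
(2) want 1×ALU +2rd +1wr — yes → AL0|MU1|ME1|BR0|rd1|wr2
(3) want 1×BR +2rd +0wr — FU → AL0|MU1|ME1|BR0|rd1|wr2
(4) want 1×MUL +2rd +1wr — RD_PORT → AL0|MU1|ME1|BR0|rd1|wr2
(5) want 1×BR +2rd +0wr — FU → AL0|MU1|ME1|BR0|rd1|wr2
(6) want 1×MEM +2rd +0wr — RD_PORT → AL0|MU1|ME1|BR0|rd1|wr2
(7) want 1×MUL +2rd +1wr — RD_PORT → AL0|MU1|ME1|BR0|rd1|wr2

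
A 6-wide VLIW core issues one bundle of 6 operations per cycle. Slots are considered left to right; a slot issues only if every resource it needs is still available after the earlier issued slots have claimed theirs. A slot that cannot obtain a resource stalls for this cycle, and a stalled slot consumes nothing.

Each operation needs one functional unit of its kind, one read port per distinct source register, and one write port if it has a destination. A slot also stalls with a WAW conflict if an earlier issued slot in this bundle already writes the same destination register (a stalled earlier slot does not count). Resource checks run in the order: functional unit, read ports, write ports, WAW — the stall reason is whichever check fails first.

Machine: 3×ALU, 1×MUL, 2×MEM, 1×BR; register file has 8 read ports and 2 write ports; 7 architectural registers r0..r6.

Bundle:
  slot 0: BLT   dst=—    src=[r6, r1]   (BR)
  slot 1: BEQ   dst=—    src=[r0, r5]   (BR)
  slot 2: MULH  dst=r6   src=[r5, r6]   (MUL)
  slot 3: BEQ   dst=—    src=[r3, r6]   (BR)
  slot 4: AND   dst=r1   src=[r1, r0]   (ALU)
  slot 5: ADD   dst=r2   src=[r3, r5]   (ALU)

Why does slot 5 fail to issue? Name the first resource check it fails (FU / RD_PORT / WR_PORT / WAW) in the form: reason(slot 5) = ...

slot 0 (BR): ISSUE — free A3,Mu1,Ld2,B0 rp6 wp2
slot 1 (BR): stall FU — free A3,Mu1,Ld2,B0 rp6 wp2
slot 2 (MUL): ISSUE — free A3,Mu0,Ld2,B0 rp4 wp1
slot 3 (BR): stall FU — free A3,Mu0,Ld2,B0 rp4 wp1
slot 4 (ALU): ISSUE — free A2,Mu0,Ld2,B0 rp2 wp0
slot 5 (ALU): stall WR_PORT — free A2,Mu0,Ld2,B0 rp2 wp0

reason(slot 5) = WR_PORT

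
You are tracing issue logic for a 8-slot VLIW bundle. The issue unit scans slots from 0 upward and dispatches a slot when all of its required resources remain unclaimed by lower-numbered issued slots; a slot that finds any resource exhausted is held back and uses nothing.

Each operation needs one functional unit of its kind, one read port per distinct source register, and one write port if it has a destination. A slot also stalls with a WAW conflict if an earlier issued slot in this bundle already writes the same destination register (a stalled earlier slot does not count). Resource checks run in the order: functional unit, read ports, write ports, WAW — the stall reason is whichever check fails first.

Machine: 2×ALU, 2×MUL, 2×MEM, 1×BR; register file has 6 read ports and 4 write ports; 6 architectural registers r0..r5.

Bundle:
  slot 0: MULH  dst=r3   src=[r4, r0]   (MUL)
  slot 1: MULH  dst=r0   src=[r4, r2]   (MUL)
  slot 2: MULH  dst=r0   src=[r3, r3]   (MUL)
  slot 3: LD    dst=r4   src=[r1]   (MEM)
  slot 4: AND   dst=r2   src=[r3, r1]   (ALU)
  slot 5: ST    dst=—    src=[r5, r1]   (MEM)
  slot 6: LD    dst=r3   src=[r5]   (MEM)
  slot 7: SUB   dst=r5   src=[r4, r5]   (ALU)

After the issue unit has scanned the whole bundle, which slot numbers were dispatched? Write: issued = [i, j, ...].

issued = [0, 1, 3]

slot 0 (MUL): ISSUE — free A2,Mu1,Ld2,B1 rp4 wp3
slot 1 (MUL): ISSUE — free A2,Mu0,Ld2,B1 rp2 wp2
slot 2 (MUL): stall FU — free A2,Mu0,Ld2,B1 rp2 wp2
slot 3 (MEM): ISSUE — free A2,Mu0,Ld1,B1 rp1 wp1
slot 4 (ALU): stall RD_PORT — free A2,Mu0,Ld1,B1 rp1 wp1
slot 5 (MEM): stall RD_PORT — free A2,Mu0,Ld1,B1 rp1 wp1
slot 6 (MEM): stall WAW — free A2,Mu0,Ld1,B1 rp1 wp1
slot 7 (ALU): stall RD_PORT — free A2,Mu0,Ld1,B1 rp1 wp1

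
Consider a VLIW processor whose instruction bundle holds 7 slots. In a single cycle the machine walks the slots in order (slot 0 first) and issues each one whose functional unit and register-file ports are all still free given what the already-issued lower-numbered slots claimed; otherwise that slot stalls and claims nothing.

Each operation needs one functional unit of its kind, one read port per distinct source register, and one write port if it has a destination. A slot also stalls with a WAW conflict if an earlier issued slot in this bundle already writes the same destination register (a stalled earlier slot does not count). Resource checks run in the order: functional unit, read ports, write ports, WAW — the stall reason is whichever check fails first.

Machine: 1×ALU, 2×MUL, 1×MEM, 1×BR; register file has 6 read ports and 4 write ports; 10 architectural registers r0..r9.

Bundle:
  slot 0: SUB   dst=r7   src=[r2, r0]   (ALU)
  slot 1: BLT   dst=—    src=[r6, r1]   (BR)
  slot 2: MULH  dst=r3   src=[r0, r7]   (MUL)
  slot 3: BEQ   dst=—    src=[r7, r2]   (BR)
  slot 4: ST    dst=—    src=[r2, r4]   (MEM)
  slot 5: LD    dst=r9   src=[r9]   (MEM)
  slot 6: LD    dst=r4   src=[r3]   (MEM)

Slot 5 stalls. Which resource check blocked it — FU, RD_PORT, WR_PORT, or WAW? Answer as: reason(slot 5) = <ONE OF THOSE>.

reason(slot 5) = RD_PORT

  0. ALU→r7 ⇒ go  {0A/2Mu/1Ld/1B | 4r 3w}
  1. BR ⇒ go  {0A/2Mu/1Ld/0B | 2r 3w}
  2. MUL→r3 ⇒ go  {0A/1Mu/1Ld/0B | 0r 2w}
  3. BR ⇒ no(FU)  {0A/1Mu/1Ld/0B | 0r 2w}
  4. MEM ⇒ no(RD_PORT)  {0A/1Mu/1Ld/0B | 0r 2w}
  5. MEM→r9 ⇒ no(RD_PORT)  {0A/1Mu/1Ld/0B | 0r 2w}
  6. MEM→r4 ⇒ no(RD_PORT)  {0A/1Mu/1Ld/0B | 0r 2w}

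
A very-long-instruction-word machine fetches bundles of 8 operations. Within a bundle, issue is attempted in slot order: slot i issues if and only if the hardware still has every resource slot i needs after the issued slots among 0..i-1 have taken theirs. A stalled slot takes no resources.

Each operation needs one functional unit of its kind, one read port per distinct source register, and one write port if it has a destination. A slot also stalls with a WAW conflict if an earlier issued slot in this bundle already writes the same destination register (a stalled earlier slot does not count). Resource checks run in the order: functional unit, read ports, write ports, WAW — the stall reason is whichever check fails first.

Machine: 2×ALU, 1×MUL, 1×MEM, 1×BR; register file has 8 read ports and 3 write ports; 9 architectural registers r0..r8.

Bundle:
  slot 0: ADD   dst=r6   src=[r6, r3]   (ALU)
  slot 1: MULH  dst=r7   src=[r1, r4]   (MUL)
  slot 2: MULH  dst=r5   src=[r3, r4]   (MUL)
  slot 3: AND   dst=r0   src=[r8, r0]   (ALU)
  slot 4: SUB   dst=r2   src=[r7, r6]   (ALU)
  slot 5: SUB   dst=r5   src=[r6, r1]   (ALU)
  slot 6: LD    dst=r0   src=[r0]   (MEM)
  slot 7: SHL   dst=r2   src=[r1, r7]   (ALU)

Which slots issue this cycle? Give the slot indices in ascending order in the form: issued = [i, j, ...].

  0. ALU→r6 ⇒ go  {1A/1Mu/1Ld/1B | 6r 2w}
  1. MUL→r7 ⇒ go  {1A/0Mu/1Ld/1B | 4r 1w}
  2. MUL→r5 ⇒ no(FU)  {1A/0Mu/1Ld/1B | 4r 1w}
  3. ALU→r0 ⇒ go  {0A/0Mu/1Ld/1B | 2r 0w}
  4. ALU→r2 ⇒ no(FU)  {0A/0Mu/1Ld/1B | 2r 0w}
  5. ALU→r5 ⇒ no(FU)  {0A/0Mu/1Ld/1B | 2r 0w}
  6. MEM→r0 ⇒ no(WR_PORT)  {0A/0Mu/1Ld/1B | 2r 0w}
  7. ALU→r2 ⇒ no(FU)  {0A/0Mu/1Ld/1B | 2r 0w}

issued = [0, 1, 3]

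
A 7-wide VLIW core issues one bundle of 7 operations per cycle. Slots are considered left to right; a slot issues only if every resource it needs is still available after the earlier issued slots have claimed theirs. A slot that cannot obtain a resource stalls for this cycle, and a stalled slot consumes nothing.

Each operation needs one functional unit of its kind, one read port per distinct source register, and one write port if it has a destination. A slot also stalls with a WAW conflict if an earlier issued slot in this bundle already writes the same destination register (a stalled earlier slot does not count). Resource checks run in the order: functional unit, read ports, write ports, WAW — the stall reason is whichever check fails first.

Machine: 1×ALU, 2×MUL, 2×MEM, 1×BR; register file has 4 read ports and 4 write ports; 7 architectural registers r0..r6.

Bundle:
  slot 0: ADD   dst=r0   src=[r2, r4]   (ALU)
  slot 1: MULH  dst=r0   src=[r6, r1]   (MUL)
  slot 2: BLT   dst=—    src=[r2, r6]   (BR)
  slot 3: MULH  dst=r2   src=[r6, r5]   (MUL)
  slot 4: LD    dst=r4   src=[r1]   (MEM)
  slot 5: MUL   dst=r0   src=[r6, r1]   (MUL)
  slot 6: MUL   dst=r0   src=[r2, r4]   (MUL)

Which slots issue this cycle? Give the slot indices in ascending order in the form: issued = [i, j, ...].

issued = [0, 2]

(0) want 1×ALU +2rd +1wr — yes → AL0|MU2|ME2|BR1|rd2|wr3
(1) want 1×MUL +2rd +1wr — WAW → AL0|MU2|ME2|BR1|rd2|wr3
(2) want 1×BR +2rd +0wr — yes → AL0|MU2|ME2|BR0|rd0|wr3
(3) want 1×MUL +2rd +1wr — RD_PORT → AL0|MU2|ME2|BR0|rd0|wr3
(4) want 1×MEM +1rd +1wr — RD_PORT → AL0|MU2|ME2|BR0|rd0|wr3
(5) want 1×MUL +2rd +1wr — RD_PORT → AL0|MU2|ME2|BR0|rd0|wr3
(6) want 1×MUL +2rd +1wr — RD_PORT → AL0|MU2|ME2|BR0|rd0|wr3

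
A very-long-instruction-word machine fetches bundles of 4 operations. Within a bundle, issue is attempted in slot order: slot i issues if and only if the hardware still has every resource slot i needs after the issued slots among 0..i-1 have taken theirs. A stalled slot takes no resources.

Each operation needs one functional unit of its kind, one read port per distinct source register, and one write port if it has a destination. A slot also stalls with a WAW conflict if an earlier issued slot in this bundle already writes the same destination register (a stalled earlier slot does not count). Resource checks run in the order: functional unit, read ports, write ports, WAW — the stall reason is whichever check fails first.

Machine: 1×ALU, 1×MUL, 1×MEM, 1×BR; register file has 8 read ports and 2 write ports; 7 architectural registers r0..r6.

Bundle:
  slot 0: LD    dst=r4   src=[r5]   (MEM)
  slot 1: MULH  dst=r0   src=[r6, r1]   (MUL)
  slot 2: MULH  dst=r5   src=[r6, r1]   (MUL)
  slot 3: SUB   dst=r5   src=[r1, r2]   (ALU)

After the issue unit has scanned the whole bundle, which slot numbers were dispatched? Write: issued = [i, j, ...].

[0] MEM needs rd=1 wr=1: ok; after: ALU=1 MUL=1 MEM=0 BR=1, R=7, W=1
[1] MUL needs rd=2 wr=1: ok; after: ALU=1 MUL=0 MEM=0 BR=1, R=5, W=0
[2] MUL needs rd=2 wr=1: FU; after: ALU=1 MUL=0 MEM=0 BR=1, R=5, W=0
[3] ALU needs rd=2 wr=1: WR_PORT; after: ALU=1 MUL=0 MEM=0 BR=1, R=5, W=0

issued = [0, 1]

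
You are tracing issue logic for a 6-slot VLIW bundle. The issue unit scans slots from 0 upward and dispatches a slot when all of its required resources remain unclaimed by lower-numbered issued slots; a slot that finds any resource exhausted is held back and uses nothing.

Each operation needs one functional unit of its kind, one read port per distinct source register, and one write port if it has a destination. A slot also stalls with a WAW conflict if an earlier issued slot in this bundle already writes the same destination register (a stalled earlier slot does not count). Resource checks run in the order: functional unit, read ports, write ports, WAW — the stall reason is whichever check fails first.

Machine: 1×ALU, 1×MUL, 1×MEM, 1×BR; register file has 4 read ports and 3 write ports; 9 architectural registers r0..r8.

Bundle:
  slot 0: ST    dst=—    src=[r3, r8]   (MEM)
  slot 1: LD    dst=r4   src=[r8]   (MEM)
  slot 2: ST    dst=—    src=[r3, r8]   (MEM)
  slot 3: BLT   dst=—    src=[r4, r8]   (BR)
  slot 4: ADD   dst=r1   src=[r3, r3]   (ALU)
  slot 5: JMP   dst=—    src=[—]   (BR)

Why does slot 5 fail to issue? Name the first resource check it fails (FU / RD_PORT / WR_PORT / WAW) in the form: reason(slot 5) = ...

reason(slot 5) = FU

  0. MEM ⇒ go  {1A/1Mu/0Ld/1B | 2r 3w}
  1. MEM→r4 ⇒ no(FU)  {1A/1Mu/0Ld/1B | 2r 3w}
  2. MEM ⇒ no(FU)  {1A/1Mu/0Ld/1B | 2r 3w}
  3. BR ⇒ go  {1A/1Mu/0Ld/0B | 0r 3w}
  4. ALU→r1 ⇒ no(RD_PORT)  {1A/1Mu/0Ld/0B | 0r 3w}
  5. BR ⇒ no(FU)  {1A/1Mu/0Ld/0B | 0r 3w}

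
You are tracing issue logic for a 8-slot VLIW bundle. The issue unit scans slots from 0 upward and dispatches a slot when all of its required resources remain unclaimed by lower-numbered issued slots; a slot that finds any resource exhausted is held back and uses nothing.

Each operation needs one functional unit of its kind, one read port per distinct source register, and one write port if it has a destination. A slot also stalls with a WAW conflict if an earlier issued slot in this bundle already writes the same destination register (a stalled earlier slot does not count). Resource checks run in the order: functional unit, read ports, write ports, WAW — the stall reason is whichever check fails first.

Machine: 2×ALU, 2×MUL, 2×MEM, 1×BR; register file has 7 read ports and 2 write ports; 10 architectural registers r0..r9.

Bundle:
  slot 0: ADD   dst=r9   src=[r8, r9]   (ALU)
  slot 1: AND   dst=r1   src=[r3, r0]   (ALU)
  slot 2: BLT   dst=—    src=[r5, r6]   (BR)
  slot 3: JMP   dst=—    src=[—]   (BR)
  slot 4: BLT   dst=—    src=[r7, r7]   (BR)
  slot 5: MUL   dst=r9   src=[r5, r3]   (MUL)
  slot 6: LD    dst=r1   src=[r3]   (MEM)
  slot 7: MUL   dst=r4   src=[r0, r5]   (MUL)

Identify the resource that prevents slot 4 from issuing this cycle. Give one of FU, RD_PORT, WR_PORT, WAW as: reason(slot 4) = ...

  0. ALU→r9 ⇒ go  {1A/2Mu/2Ld/1B | 5r 1w}
  1. ALU→r1 ⇒ go  {0A/2Mu/2Ld/1B | 3r 0w}
  2. BR ⇒ go  {0A/2Mu/2Ld/0B | 1r 0w}
  3. BR ⇒ no(FU)  {0A/2Mu/2Ld/0B | 1r 0w}
  4. BR ⇒ no(FU)  {0A/2Mu/2Ld/0B | 1r 0w}
  5. MUL→r9 ⇒ no(RD_PORT)  {0A/2Mu/2Ld/0B | 1r 0w}
  6. MEM→r1 ⇒ no(WR_PORT)  {0A/2Mu/2Ld/0B | 1r 0w}
  7. MUL→r4 ⇒ no(RD_PORT)  {0A/2Mu/2Ld/0B | 1r 0w}

reason(slot 4) = FU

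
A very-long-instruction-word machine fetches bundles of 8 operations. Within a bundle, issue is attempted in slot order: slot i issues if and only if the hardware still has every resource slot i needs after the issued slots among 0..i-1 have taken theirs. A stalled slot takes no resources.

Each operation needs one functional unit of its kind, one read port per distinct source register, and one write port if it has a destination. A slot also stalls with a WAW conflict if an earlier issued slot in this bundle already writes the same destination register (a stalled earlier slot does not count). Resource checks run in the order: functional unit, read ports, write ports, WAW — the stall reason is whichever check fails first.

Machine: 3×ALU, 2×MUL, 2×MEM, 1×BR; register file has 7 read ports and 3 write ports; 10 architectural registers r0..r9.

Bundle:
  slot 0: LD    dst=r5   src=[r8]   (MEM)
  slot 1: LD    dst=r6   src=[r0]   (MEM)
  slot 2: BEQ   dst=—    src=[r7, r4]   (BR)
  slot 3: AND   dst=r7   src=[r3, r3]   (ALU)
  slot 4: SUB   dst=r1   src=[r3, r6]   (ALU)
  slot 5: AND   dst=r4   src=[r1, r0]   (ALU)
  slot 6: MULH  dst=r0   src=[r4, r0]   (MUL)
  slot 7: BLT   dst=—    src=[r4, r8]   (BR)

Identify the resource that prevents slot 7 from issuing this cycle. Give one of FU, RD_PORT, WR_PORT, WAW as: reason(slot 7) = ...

reason(slot 7) = FU

  0. MEM→r5 ⇒ go  {3A/2Mu/1Ld/1B | 6r 2w}
  1. MEM→r6 ⇒ go  {3A/2Mu/0Ld/1B | 5r 1w}
  2. BR ⇒ go  {3A/2Mu/0Ld/0B | 3r 1w}
  3. ALU→r7 ⇒ go  {2A/2Mu/0Ld/0B | 2r 0w}
  4. ALU→r1 ⇒ no(WR_PORT)  {2A/2Mu/0Ld/0B | 2r 0w}
  5. ALU→r4 ⇒ no(WR_PORT)  {2A/2Mu/0Ld/0B | 2r 0w}
  6. MUL→r0 ⇒ no(WR_PORT)  {2A/2Mu/0Ld/0B | 2r 0w}
  7. BR ⇒ no(FU)  {2A/2Mu/0Ld/0B | 2r 0w}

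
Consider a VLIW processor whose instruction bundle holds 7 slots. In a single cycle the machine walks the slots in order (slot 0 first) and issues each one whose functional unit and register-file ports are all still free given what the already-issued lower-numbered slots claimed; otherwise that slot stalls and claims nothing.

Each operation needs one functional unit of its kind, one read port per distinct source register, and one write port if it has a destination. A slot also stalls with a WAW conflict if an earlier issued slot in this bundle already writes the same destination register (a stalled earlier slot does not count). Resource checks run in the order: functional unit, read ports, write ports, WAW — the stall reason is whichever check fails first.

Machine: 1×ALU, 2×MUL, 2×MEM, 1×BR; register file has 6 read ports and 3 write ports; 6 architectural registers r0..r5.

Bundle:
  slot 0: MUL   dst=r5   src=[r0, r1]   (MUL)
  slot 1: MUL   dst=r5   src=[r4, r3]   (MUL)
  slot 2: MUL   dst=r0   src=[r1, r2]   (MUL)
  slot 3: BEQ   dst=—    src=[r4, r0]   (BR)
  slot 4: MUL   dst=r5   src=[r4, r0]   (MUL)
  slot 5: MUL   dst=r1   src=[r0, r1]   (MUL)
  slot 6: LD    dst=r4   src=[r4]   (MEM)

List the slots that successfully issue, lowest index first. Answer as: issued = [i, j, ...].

issued = [0, 2, 3]

  0. MUL→r5 ⇒ go  {1A/1Mu/2Ld/1B | 4r 2w}
  1. MUL→r5 ⇒ no(WAW)  {1A/1Mu/2Ld/1B | 4r 2w}
  2. MUL→r0 ⇒ go  {1A/0Mu/2Ld/1B | 2r 1w}
  3. BR ⇒ go  {1A/0Mu/2Ld/0B | 0r 1w}
  4. MUL→r5 ⇒ no(FU)  {1A/0Mu/2Ld/0B | 0r 1w}
  5. MUL→r1 ⇒ no(FU)  {1A/0Mu/2Ld/0B | 0r 1w}
  6. MEM→r4 ⇒ no(RD_PORT)  {1A/0Mu/2Ld/0B | 0r 1w}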